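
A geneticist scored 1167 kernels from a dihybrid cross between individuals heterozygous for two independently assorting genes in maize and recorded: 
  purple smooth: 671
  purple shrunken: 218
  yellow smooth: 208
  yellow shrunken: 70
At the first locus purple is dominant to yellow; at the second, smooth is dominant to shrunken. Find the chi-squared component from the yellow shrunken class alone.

A dihybrid F₂ with independent assortment and complete dominance at both loci gives a 9:3:3:1 phenotypic ratio.
Expected counts for N = 1167 under a 9:3:3:1 ratio (total parts = 16):
  purple smooth: 1167 × 9/16 = 656.4375
  purple shrunken: 1167 × 3/16 = 218.8125
  yellow smooth: 1167 × 3/16 = 218.8125
  yellow shrunken: 1167 × 1/16 = 72.9375
Contribution of yellow shrunken: (70 − 72.9375)² / 72.9375 = 0.1183

0.118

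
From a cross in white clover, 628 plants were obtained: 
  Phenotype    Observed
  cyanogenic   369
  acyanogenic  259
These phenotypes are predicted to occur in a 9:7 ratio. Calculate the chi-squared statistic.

Total ratio parts = 16. Expected numbers out of 628:
  cyanogenic: 628 × 9/16 = 353.25
  acyanogenic: 628 × 7/16 = 274.75
χ² = Σ (O − E)² / E
  cyanogenic: (369 − 353.25)² / 353.25 = 0.7022
  acyanogenic: (259 − 274.75)² / 274.75 = 0.9029
χ² = 0.7022 + 0.9029 = 1.6051 ≈ 1.605

1.605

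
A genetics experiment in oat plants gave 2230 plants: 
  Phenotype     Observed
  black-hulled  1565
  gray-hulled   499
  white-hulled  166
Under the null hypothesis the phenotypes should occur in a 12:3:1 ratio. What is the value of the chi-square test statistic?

27.639

The 12:3:1 ratio has 16 parts, so with N = 2230 the expected counts are:
  black-hulled: 2230 × 12/16 = 1672.5
  gray-hulled: 2230 × 3/16 = 418.125
  white-hulled: 2230 × 1/16 = 139.375
χ² = Σ (O − E)² / E
  black-hulled: (1565 − 1672.5)² / 1672.5 = 6.9096
  gray-hulled: (499 − 418.125)² / 418.125 = 15.6431
  white-hulled: (166 − 139.375)² / 139.375 = 5.0862
χ² = 6.9096 + 15.6431 + 5.0862 = 27.6389 ≈ 27.639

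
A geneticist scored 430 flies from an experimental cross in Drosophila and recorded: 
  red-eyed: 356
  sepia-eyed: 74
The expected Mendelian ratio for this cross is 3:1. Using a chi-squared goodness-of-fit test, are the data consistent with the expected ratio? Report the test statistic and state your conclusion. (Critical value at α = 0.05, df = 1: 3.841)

Expected counts for N = 430 under a 3:1 ratio (total parts = 4):
  red-eyed: 430 × 3/4 = 322.5
  sepia-eyed: 430 × 1/4 = 107.5
χ² = Σ (O − E)² / E
  red-eyed: (356 − 322.5)² / 322.5 = 3.4798
  sepia-eyed: (74 − 107.5)² / 107.5 = 10.4395
χ² = 3.4798 + 10.4395 = 13.9193 ≈ 13.919
Degrees of freedom = 2 − 1 = 1; critical value at α = 0.05 is 3.841.
Since 13.919 > 3.841, we reject the null hypothesis — the data do not fit the 3:1 ratio.

13.919; not consistent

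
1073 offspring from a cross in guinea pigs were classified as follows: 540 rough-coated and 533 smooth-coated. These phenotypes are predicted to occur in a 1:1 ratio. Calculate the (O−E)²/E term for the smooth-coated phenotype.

0.023

Under the 1:1 hypothesis (Σ ratio = 2, N = 1073):
  rough-coated: 1073 × 1/2 = 536.5
  smooth-coated: 1073 × 1/2 = 536.5
Contribution of smooth-coated: (533 − 536.5)² / 536.5 = 0.0228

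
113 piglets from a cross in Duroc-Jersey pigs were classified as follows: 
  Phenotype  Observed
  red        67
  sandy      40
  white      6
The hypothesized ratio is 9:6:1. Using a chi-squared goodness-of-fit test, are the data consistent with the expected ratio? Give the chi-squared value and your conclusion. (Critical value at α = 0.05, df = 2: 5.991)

0.479; consistent

Under the 9:6:1 hypothesis (Σ ratio = 16, N = 113):
  red: 113 × 9/16 = 63.5625
  sandy: 113 × 6/16 = 42.375
  white: 113 × 1/16 = 7.0625
χ² = Σ (O − E)² / E
  red: (67 − 63.5625)² / 63.5625 = 0.1859
  sandy: (40 − 42.375)² / 42.375 = 0.1331
  white: (6 − 7.0625)² / 7.0625 = 0.1598
χ² = 0.1859 + 0.1331 + 0.1598 = 0.4788 ≈ 0.479
Degrees of freedom = 3 − 1 = 2; critical value at α = 0.05 is 5.991.
Since 0.479 < 5.991, we fail to reject the null hypothesis — the data are consistent with the 9:6:1 ratio.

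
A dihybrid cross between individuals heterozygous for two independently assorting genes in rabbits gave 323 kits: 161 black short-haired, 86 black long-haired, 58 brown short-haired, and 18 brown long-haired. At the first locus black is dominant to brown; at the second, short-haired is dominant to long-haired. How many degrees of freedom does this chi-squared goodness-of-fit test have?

3

A dihybrid F₂ with independent assortment and complete dominance at both loci gives a 9:3:3:1 phenotypic ratio.
A goodness-of-fit test with 4 phenotype classes has df = 4 − 1 = 3.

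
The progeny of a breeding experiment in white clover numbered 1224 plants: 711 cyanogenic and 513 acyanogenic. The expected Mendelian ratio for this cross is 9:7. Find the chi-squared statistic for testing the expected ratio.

1.681

The 9:7 ratio has 16 parts, so with N = 1224 the expected counts are:
  cyanogenic: 1224 × 9/16 = 688.5
  acyanogenic: 1224 × 7/16 = 535.5
χ² = Σ (O − E)² / E
  cyanogenic: (711 − 688.5)² / 688.5 = 0.7353
  acyanogenic: (513 − 535.5)² / 535.5 = 0.9454
χ² = 0.7353 + 0.9454 = 1.6807 ≈ 1.681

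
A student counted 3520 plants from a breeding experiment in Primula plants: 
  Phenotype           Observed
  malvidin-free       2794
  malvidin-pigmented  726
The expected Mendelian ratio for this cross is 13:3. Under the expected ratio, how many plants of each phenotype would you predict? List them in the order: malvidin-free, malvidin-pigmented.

Expected counts for N = 3520 under a 13:3 ratio (total parts = 16):
  malvidin-free: 3520 × 13/16 = 2860
  malvidin-pigmented: 3520 × 3/16 = 660

2860, 660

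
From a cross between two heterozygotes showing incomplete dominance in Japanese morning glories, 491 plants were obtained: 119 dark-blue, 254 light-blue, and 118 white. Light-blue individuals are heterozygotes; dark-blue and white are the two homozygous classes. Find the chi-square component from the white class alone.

0.184

With incomplete dominance, a heterozygote × heterozygote cross gives a 1:2:1 phenotypic ratio.
Expected counts for N = 491 under a 1:2:1 ratio (total parts = 4):
  dark-blue: 491 × 1/4 = 122.75
  light-blue: 491 × 2/4 = 245.5
  white: 491 × 1/4 = 122.75
Contribution of white: (118 − 122.75)² / 122.75 = 0.1838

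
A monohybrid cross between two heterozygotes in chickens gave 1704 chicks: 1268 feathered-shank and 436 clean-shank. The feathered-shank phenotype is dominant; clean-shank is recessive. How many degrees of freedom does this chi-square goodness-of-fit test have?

1

For a monohybrid cross between heterozygotes with complete dominance, the expected phenotypic ratio is 3:1.
A goodness-of-fit test with 2 phenotype classes has df = 2 − 1 = 1.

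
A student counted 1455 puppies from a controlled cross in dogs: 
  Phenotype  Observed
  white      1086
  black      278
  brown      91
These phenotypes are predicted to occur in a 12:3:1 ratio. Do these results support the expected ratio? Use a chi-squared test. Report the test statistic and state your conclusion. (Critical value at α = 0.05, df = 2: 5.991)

0.124; consistent

Total ratio parts = 16. Expected numbers out of 1455:
  white: 1455 × 12/16 = 1091.25
  black: 1455 × 3/16 = 272.8125
  brown: 1455 × 1/16 = 90.9375
χ² = Σ (O − E)² / E
  white: (1086 − 1091.25)² / 1091.25 = 0.0253
  black: (278 − 272.8125)² / 272.8125 = 0.0986
  brown: (91 − 90.9375)² / 90.9375 = 0.0000
χ² = 0.0253 + 0.0986 + 0.0000 = 0.1239 ≈ 0.124
Degrees of freedom = 3 − 1 = 2; critical value at α = 0.05 is 5.991.
Since 0.124 < 5.991, we fail to reject the null hypothesis — the data are consistent with the 12:3:1 ratio.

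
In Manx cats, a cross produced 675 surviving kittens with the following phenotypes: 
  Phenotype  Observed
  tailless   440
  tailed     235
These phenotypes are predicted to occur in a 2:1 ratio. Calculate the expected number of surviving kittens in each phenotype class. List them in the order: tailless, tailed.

The 2:1 ratio has 3 parts, so with N = 675 the expected counts are:
  tailless: 675 × 2/3 = 450
  tailed: 675 × 1/3 = 225

450, 225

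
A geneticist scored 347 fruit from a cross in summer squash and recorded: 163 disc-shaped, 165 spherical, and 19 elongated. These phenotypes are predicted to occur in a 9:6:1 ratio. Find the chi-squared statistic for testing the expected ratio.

14.988

The 9:6:1 ratio has 16 parts, so with N = 347 the expected counts are:
  disc-shaped: 347 × 9/16 = 195.1875
  spherical: 347 × 6/16 = 130.125
  elongated: 347 × 1/16 = 21.6875
χ² = Σ (O − E)² / E
  disc-shaped: (163 − 195.1875)² / 195.1875 = 5.3079
  spherical: (165 − 130.125)² / 130.125 = 9.3469
  elongated: (19 − 21.6875)² / 21.6875 = 0.3330
χ² = 5.3079 + 9.3469 + 0.3330 = 14.9878 ≈ 14.988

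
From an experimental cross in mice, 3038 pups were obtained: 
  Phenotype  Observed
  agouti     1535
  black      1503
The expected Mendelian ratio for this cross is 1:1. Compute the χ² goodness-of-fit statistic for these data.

Expected counts for N = 3038 under a 1:1 ratio (total parts = 2):
  agouti: 3038 × 1/2 = 1519
  black: 3038 × 1/2 = 1519
χ² = Σ (O − E)² / E
  agouti: (1535 − 1519)² / 1519 = 0.1685
  black: (1503 − 1519)² / 1519 = 0.1685
χ² = 0.1685 + 0.1685 = 0.337

0.337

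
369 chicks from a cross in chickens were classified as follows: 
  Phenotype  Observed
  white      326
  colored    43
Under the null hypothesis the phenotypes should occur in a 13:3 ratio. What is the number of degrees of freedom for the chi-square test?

1

A goodness-of-fit test with 2 phenotype classes has df = 2 − 1 = 1.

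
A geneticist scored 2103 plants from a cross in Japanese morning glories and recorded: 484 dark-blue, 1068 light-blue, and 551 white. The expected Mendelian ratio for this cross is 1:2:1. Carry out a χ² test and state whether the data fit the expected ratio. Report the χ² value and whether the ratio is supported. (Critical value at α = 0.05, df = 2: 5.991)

Under the 1:2:1 hypothesis (Σ ratio = 4, N = 2103):
  dark-blue: 2103 × 1/4 = 525.75
  light-blue: 2103 × 2/4 = 1051.5
  white: 2103 × 1/4 = 525.75
χ² = Σ (O − E)² / E
  dark-blue: (484 − 525.75)² / 525.75 = 3.3154
  light-blue: (1068 − 1051.5)² / 1051.5 = 0.2589
  white: (551 − 525.75)² / 525.75 = 1.2127
χ² = 3.3154 + 0.2589 + 1.2127 = 4.787
Degrees of freedom = 3 − 1 = 2; critical value at α = 0.05 is 5.991.
Since 4.787 < 5.991, we fail to reject the null hypothesis — the data are consistent with the 1:2:1 ratio.

4.787; consistent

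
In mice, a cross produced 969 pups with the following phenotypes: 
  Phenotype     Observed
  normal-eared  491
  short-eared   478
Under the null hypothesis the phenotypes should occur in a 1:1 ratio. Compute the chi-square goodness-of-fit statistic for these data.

Under the 1:1 hypothesis (Σ ratio = 2, N = 969):
  normal-eared: 969 × 1/2 = 484.5
  short-eared: 969 × 1/2 = 484.5
χ² = Σ (O − E)² / E
  normal-eared: (491 − 484.5)² / 484.5 = 0.0872
  short-eared: (478 − 484.5)² / 484.5 = 0.0872
χ² = 0.0872 + 0.0872 = 0.1744 ≈ 0.174

0.174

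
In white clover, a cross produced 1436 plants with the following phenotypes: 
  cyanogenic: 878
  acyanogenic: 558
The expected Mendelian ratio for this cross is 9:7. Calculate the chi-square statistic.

13.965

Under the 9:7 hypothesis (Σ ratio = 16, N = 1436):
  cyanogenic: 1436 × 9/16 = 807.75
  acyanogenic: 1436 × 7/16 = 628.25
χ² = Σ (O − E)² / E
  cyanogenic: (878 − 807.75)² / 807.75 = 6.1096
  acyanogenic: (558 − 628.25)² / 628.25 = 7.8553
χ² = 6.1096 + 7.8553 = 13.9649 ≈ 13.965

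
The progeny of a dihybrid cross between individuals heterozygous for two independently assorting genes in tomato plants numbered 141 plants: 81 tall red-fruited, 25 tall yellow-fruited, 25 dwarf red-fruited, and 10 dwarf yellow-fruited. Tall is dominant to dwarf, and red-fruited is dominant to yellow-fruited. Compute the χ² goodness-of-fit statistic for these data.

A dihybrid F₂ with independent assortment and complete dominance at both loci gives a 9:3:3:1 phenotypic ratio.
Total ratio parts = 16. Expected numbers out of 141:
  tall red-fruited: 141 × 9/16 = 79.3125
  tall yellow-fruited: 141 × 3/16 = 26.4375
  dwarf red-fruited: 141 × 3/16 = 26.4375
  dwarf yellow-fruited: 141 × 1/16 = 8.8125
χ² = Σ (O − E)² / E
  tall red-fruited: (81 − 79.3125)² / 79.3125 = 0.0359
  tall yellow-fruited: (25 − 26.4375)² / 26.4375 = 0.0782
  dwarf red-fruited: (25 − 26.4375)² / 26.4375 = 0.0782
  dwarf yellow-fruited: (10 − 8.8125)² / 8.8125 = 0.1600
χ² = 0.0359 + 0.0782 + 0.0782 + 0.1600 = 0.3523 ≈ 0.352

0.352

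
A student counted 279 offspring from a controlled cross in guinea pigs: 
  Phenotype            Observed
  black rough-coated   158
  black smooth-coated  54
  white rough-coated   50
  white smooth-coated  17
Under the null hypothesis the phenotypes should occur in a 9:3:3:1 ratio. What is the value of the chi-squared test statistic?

0.175

The 9:3:3:1 ratio has 16 parts, so with N = 279 the expected counts are:
  black rough-coated: 279 × 9/16 = 156.9375
  black smooth-coated: 279 × 3/16 = 52.3125
  white rough-coated: 279 × 3/16 = 52.3125
  white smooth-coated: 279 × 1/16 = 17.4375
χ² = Σ (O − E)² / E
  black rough-coated: (158 − 156.9375)² / 156.9375 = 0.0072
  black smooth-coated: (54 − 52.3125)² / 52.3125 = 0.0544
  white rough-coated: (50 − 52.3125)² / 52.3125 = 0.1022
  white smooth-coated: (17 − 17.4375)² / 17.4375 = 0.0110
χ² = 0.0072 + 0.0544 + 0.1022 + 0.0110 = 0.1748 ≈ 0.175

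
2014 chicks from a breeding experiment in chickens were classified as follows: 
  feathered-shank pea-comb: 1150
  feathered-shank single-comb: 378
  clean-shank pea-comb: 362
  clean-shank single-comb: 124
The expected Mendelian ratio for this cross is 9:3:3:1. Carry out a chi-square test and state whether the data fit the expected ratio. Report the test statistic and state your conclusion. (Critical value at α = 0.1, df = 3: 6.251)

0.934; consistent

Expected counts for N = 2014 under a 9:3:3:1 ratio (total parts = 16):
  feathered-shank pea-comb: 2014 × 9/16 = 1132.875
  feathered-shank single-comb: 2014 × 3/16 = 377.625
  clean-shank pea-comb: 2014 × 3/16 = 377.625
  clean-shank single-comb: 2014 × 1/16 = 125.875
χ² = Σ (O − E)² / E
  feathered-shank pea-comb: (1150 − 1132.875)² / 1132.875 = 0.2589
  feathered-shank single-comb: (378 − 377.625)² / 377.625 = 0.0004
  clean-shank pea-comb: (362 − 377.625)² / 377.625 = 0.6465
  clean-shank single-comb: (124 − 125.875)² / 125.875 = 0.0279
χ² = 0.2589 + 0.0004 + 0.6465 + 0.0279 = 0.9337 ≈ 0.934
Degrees of freedom = 4 − 1 = 3; critical value at α = 0.1 is 6.251.
Since 0.934 < 6.251, we fail to reject the null hypothesis — the data are consistent with the 9:3:3:1 ratio.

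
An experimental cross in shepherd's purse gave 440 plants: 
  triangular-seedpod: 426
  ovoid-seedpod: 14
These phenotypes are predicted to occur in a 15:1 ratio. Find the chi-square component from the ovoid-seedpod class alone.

Under the 15:1 hypothesis (Σ ratio = 16, N = 440):
  triangular-seedpod: 440 × 15/16 = 412.5
  ovoid-seedpod: 440 × 1/16 = 27.5
Contribution of ovoid-seedpod: (14 − 27.5)² / 27.5 = 6.6273

6.627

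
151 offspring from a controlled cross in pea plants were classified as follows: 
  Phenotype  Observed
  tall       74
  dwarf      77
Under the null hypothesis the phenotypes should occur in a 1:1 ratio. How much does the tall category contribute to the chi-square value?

0.030

The 1:1 ratio has 2 parts, so with N = 151 the expected counts are:
  tall: 151 × 1/2 = 75.5
  dwarf: 151 × 1/2 = 75.5
Contribution of tall: (74 − 75.5)² / 75.5 = 0.0298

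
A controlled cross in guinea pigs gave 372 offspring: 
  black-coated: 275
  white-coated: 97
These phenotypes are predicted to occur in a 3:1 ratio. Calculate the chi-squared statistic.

0.229

Expected counts for N = 372 under a 3:1 ratio (total parts = 4):
  black-coated: 372 × 3/4 = 279
  white-coated: 372 × 1/4 = 93
χ² = Σ (O − E)² / E
  black-coated: (275 − 279)² / 279 = 0.0573
  white-coated: (97 − 93)² / 93 = 0.1720
χ² = 0.0573 + 0.1720 = 0.2293 ≈ 0.229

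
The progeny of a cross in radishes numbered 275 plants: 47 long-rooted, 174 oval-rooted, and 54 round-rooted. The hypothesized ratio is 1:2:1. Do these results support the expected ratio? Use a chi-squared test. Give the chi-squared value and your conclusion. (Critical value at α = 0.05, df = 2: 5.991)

19.735; not consistent

The 1:2:1 ratio has 4 parts, so with N = 275 the expected counts are:
  long-rooted: 275 × 1/4 = 68.75
  oval-rooted: 275 × 2/4 = 137.5
  round-rooted: 275 × 1/4 = 68.75
χ² = Σ (O − E)² / E
  long-rooted: (47 − 68.75)² / 68.75 = 6.8809
  oval-rooted: (174 − 137.5)² / 137.5 = 9.6891
  round-rooted: (54 − 68.75)² / 68.75 = 3.1645
χ² = 6.8809 + 9.6891 + 3.1645 = 19.7345 ≈ 19.735
Degrees of freedom = 3 − 1 = 2; critical value at α = 0.05 is 5.991.
Since 19.735 > 5.991, we reject the null hypothesis — the data do not fit the 1:2:1 ratio.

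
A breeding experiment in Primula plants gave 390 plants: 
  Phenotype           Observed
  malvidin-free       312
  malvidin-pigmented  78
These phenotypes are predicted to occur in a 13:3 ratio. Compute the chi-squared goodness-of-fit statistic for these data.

Under the 13:3 hypothesis (Σ ratio = 16, N = 390):
  malvidin-free: 390 × 13/16 = 316.875
  malvidin-pigmented: 390 × 3/16 = 73.125
χ² = Σ (O − E)² / E
  malvidin-free: (312 − 316.875)² / 316.875 = 0.0750
  malvidin-pigmented: (78 − 73.125)² / 73.125 = 0.3250
χ² = 0.0750 + 0.3250 = 0.400

0.400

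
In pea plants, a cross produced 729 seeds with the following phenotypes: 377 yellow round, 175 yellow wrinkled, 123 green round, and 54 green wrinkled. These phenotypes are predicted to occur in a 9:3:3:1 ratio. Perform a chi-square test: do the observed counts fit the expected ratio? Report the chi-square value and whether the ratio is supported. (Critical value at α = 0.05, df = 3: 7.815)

16.338; not consistent

Expected counts for N = 729 under a 9:3:3:1 ratio (total parts = 16):
  yellow round: 729 × 9/16 = 410.0625
  yellow wrinkled: 729 × 3/16 = 136.6875
  green round: 729 × 3/16 = 136.6875
  green wrinkled: 729 × 1/16 = 45.5625
χ² = Σ (O − E)² / E
  yellow round: (377 − 410.0625)² / 410.0625 = 2.6658
  yellow wrinkled: (175 − 136.6875)² / 136.6875 = 10.7387
  green round: (123 − 136.6875)² / 136.6875 = 1.3706
  green wrinkled: (54 − 45.5625)² / 45.5625 = 1.5625
χ² = 2.6658 + 10.7387 + 1.3706 + 1.5625 = 16.3376 ≈ 16.338
Degrees of freedom = 4 − 1 = 3; critical value at α = 0.05 is 7.815.
Since 16.338 > 7.815, we reject the null hypothesis — the data do not fit the 9:3:3:1 ratio.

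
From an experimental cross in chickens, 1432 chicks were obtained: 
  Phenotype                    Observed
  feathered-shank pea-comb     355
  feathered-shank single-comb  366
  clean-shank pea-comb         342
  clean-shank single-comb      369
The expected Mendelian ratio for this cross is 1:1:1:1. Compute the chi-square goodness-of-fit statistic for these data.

1.257

The 1:1:1:1 ratio has 4 parts, so with N = 1432 the expected counts are:
  feathered-shank pea-comb: 1432 × 1/4 = 358
  feathered-shank single-comb: 1432 × 1/4 = 358
  clean-shank pea-comb: 1432 × 1/4 = 358
  clean-shank single-comb: 1432 × 1/4 = 358
χ² = Σ (O − E)² / E
  feathered-shank pea-comb: (355 − 358)² / 358 = 0.0251
  feathered-shank single-comb: (366 − 358)² / 358 = 0.1788
  clean-shank pea-comb: (342 − 358)² / 358 = 0.7151
  clean-shank single-comb: (369 − 358)² / 358 = 0.3380
χ² = 0.0251 + 0.1788 + 0.7151 + 0.3380 = 1.257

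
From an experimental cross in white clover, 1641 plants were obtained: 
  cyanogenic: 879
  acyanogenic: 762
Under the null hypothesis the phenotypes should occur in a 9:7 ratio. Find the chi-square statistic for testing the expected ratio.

4.808

Total ratio parts = 16. Expected numbers out of 1641:
  cyanogenic: 1641 × 9/16 = 923.0625
  acyanogenic: 1641 × 7/16 = 717.9375
χ² = Σ (O − E)² / E
  cyanogenic: (879 − 923.0625)² / 923.0625 = 2.1033
  acyanogenic: (762 − 717.9375)² / 717.9375 = 2.7043
χ² = 2.1033 + 2.7043 = 4.8076 ≈ 4.808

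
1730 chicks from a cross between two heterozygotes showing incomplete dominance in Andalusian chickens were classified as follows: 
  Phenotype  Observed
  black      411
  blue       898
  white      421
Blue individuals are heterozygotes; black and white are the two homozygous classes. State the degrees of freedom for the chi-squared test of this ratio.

With incomplete dominance, a heterozygote × heterozygote cross gives a 1:2:1 phenotypic ratio.
A goodness-of-fit test with 3 phenotype classes has df = 3 − 1 = 2.

2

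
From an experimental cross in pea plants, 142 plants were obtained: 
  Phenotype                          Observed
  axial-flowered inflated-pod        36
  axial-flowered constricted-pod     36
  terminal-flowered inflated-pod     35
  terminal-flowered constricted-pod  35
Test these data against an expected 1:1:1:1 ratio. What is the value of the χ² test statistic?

The 1:1:1:1 ratio has 4 parts, so with N = 142 the expected counts are:
  axial-flowered inflated-pod: 142 × 1/4 = 35.5
  axial-flowered constricted-pod: 142 × 1/4 = 35.5
  terminal-flowered inflated-pod: 142 × 1/4 = 35.5
  terminal-flowered constricted-pod: 142 × 1/4 = 35.5
χ² = Σ (O − E)² / E
  axial-flowered inflated-pod: (36 − 35.5)² / 35.5 = 0.0070
  axial-flowered constricted-pod: (36 − 35.5)² / 35.5 = 0.0070
  terminal-flowered inflated-pod: (35 − 35.5)² / 35.5 = 0.0070
  terminal-flowered constricted-pod: (35 − 35.5)² / 35.5 = 0.0070
χ² = 0.0070 + 0.0070 + 0.0070 + 0.0070 = 0.028

0.028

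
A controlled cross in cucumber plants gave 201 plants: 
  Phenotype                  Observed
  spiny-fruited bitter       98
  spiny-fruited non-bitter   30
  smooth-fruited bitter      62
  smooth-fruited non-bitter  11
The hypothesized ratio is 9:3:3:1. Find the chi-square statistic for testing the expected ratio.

Total ratio parts = 16. Expected numbers out of 201:
  spiny-fruited bitter: 201 × 9/16 = 113.0625
  spiny-fruited non-bitter: 201 × 3/16 = 37.6875
  smooth-fruited bitter: 201 × 3/16 = 37.6875
  smooth-fruited non-bitter: 201 × 1/16 = 12.5625
χ² = Σ (O − E)² / E
  spiny-fruited bitter: (98 − 113.0625)² / 113.0625 = 2.0067
  spiny-fruited non-bitter: (30 − 37.6875)² / 37.6875 = 1.5681
  smooth-fruited bitter: (62 − 37.6875)² / 37.6875 = 15.6842
  smooth-fruited non-bitter: (11 − 12.5625)² / 12.5625 = 0.1943
χ² = 2.0067 + 1.5681 + 15.6842 + 0.1943 = 19.4533 ≈ 19.453

19.453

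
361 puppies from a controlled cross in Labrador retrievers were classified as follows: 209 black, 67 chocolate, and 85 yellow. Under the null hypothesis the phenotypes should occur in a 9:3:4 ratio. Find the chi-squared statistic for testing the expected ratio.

0.486

Expected counts for N = 361 under a 9:3:4 ratio (total parts = 16):
  black: 361 × 9/16 = 203.0625
  chocolate: 361 × 3/16 = 67.6875
  yellow: 361 × 4/16 = 90.25
χ² = Σ (O − E)² / E
  black: (209 − 203.0625)² / 203.0625 = 0.1736
  chocolate: (67 − 67.6875)² / 67.6875 = 0.0070
  yellow: (85 − 90.25)² / 90.25 = 0.3054
χ² = 0.1736 + 0.0070 + 0.3054 = 0.486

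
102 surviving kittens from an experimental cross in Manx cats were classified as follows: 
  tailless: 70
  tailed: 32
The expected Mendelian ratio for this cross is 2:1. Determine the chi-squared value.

0.176

Expected counts for N = 102 under a 2:1 ratio (total parts = 3):
  tailless: 102 × 2/3 = 68
  tailed: 102 × 1/3 = 34
χ² = Σ (O − E)² / E
  tailless: (70 − 68)² / 68 = 0.0588
  tailed: (32 − 34)² / 34 = 0.1176
χ² = 0.0588 + 0.1176 = 0.1764 ≈ 0.176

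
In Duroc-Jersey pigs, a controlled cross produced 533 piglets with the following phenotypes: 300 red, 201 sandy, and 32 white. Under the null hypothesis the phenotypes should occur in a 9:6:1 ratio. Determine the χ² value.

Expected counts for N = 533 under a 9:6:1 ratio (total parts = 16):
  red: 533 × 9/16 = 299.8125
  sandy: 533 × 6/16 = 199.875
  white: 533 × 1/16 = 33.3125
χ² = Σ (O − E)² / E
  red: (300 − 299.8125)² / 299.8125 = 0.0001
  sandy: (201 − 199.875)² / 199.875 = 0.0063
  white: (32 − 33.3125)² / 33.3125 = 0.0517
χ² = 0.0001 + 0.0063 + 0.0517 = 0.0581 ≈ 0.058

0.058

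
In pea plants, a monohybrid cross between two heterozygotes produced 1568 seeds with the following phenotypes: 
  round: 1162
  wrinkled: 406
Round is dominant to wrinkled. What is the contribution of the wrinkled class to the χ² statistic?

0.500

For a monohybrid cross between heterozygotes with complete dominance, the expected phenotypic ratio is 3:1.
Total ratio parts = 4. Expected numbers out of 1568:
  round: 1568 × 3/4 = 1176
  wrinkled: 1568 × 1/4 = 392
Contribution of wrinkled: (406 − 392)² / 392 = 0.5000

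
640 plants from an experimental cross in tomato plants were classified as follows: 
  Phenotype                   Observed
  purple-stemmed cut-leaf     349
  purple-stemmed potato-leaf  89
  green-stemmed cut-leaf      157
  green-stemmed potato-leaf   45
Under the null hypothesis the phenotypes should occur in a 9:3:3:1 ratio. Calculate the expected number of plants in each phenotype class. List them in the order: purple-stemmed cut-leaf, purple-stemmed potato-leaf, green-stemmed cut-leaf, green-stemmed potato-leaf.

The 9:3:3:1 ratio has 16 parts, so with N = 640 the expected counts are:
  purple-stemmed cut-leaf: 640 × 9/16 = 360
  purple-stemmed potato-leaf: 640 × 3/16 = 120
  green-stemmed cut-leaf: 640 × 3/16 = 120
  green-stemmed potato-leaf: 640 × 1/16 = 40

360, 120, 120, 40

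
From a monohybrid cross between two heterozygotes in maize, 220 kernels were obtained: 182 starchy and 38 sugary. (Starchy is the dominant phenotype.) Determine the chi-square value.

7.006

For a monohybrid cross between heterozygotes with complete dominance, the expected phenotypic ratio is 3:1.
Under the 3:1 hypothesis (Σ ratio = 4, N = 220):
  starchy: 220 × 3/4 = 165
  sugary: 220 × 1/4 = 55
χ² = Σ (O − E)² / E
  starchy: (182 − 165)² / 165 = 1.7515
  sugary: (38 − 55)² / 55 = 5.2545
χ² = 1.7515 + 5.2545 = 7.006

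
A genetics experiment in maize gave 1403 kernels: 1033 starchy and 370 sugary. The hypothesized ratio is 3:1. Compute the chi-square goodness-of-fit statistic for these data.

1.409

Expected counts for N = 1403 under a 3:1 ratio (total parts = 4):
  starchy: 1403 × 3/4 = 1052.25
  sugary: 1403 × 1/4 = 350.75
χ² = Σ (O − E)² / E
  starchy: (1033 − 1052.25)² / 1052.25 = 0.3522
  sugary: (370 − 350.75)² / 350.75 = 1.0565
χ² = 0.3522 + 1.0565 = 1.4087 ≈ 1.409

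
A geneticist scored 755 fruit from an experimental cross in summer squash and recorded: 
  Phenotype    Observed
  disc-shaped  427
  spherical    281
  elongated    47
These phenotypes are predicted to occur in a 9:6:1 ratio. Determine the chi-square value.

The 9:6:1 ratio has 16 parts, so with N = 755 the expected counts are:
  disc-shaped: 755 × 9/16 = 424.6875
  spherical: 755 × 6/16 = 283.125
  elongated: 755 × 1/16 = 47.1875
χ² = Σ (O − E)² / E
  disc-shaped: (427 − 424.6875)² / 424.6875 = 0.0126
  spherical: (281 − 283.125)² / 283.125 = 0.0159
  elongated: (47 − 47.1875)² / 47.1875 = 0.0007
χ² = 0.0126 + 0.0159 + 0.0007 = 0.0292 ≈ 0.029

0.029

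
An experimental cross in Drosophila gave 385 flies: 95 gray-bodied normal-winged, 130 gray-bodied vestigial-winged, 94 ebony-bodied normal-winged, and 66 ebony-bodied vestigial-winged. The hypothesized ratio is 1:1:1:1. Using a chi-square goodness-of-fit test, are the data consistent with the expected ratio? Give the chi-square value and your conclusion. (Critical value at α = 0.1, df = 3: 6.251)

21.410; not consistent

Under the 1:1:1:1 hypothesis (Σ ratio = 4, N = 385):
  gray-bodied normal-winged: 385 × 1/4 = 96.25
  gray-bodied vestigial-winged: 385 × 1/4 = 96.25
  ebony-bodied normal-winged: 385 × 1/4 = 96.25
  ebony-bodied vestigial-winged: 385 × 1/4 = 96.25
χ² = Σ (O − E)² / E
  gray-bodied normal-winged: (95 − 96.25)² / 96.25 = 0.0162
  gray-bodied vestigial-winged: (130 − 96.25)² / 96.25 = 11.8344
  ebony-bodied normal-winged: (94 − 96.25)² / 96.25 = 0.0526
  ebony-bodied vestigial-winged: (66 − 96.25)² / 96.25 = 9.5071
χ² = 0.0162 + 11.8344 + 0.0526 + 9.5071 = 21.4103 ≈ 21.410
Degrees of freedom = 4 − 1 = 3; critical value at α = 0.1 is 6.251.
Since 21.410 > 6.251, we reject the null hypothesis — the data do not fit the 1:1:1:1 ratio.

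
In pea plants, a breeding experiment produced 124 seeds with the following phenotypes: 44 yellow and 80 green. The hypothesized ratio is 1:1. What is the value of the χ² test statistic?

Expected counts for N = 124 under a 1:1 ratio (total parts = 2):
  yellow: 124 × 1/2 = 62
  green: 124 × 1/2 = 62
χ² = Σ (O − E)² / E
  yellow: (44 − 62)² / 62 = 5.2258
  green: (80 − 62)² / 62 = 5.2258
χ² = 5.2258 + 5.2258 = 10.4516 ≈ 10.452

10.452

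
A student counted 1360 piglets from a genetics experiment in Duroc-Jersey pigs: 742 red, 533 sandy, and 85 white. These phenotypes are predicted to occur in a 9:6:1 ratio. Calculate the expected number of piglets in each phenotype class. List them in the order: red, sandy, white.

Expected counts for N = 1360 under a 9:6:1 ratio (total parts = 16):
  red: 1360 × 9/16 = 765
  sandy: 1360 × 6/16 = 510
  white: 1360 × 1/16 = 85

765, 510, 85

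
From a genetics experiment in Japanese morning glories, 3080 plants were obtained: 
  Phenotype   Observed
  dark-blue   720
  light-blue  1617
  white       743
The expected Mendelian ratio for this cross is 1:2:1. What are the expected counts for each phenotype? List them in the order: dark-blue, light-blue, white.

770, 1540, 770

Expected counts for N = 3080 under a 1:2:1 ratio (total parts = 4):
  dark-blue: 3080 × 1/4 = 770
  light-blue: 3080 × 2/4 = 1540
  white: 3080 × 1/4 = 770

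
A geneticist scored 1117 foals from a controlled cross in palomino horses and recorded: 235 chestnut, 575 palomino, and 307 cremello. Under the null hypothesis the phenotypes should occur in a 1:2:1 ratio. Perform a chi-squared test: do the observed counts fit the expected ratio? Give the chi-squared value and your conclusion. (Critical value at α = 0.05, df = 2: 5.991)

10.257; not consistent

The 1:2:1 ratio has 4 parts, so with N = 1117 the expected counts are:
  chestnut: 1117 × 1/4 = 279.25
  palomino: 1117 × 2/4 = 558.5
  cremello: 1117 × 1/4 = 279.25
χ² = Σ (O − E)² / E
  chestnut: (235 − 279.25)² / 279.25 = 7.0119
  palomino: (575 − 558.5)² / 558.5 = 0.4875
  cremello: (307 − 279.25)² / 279.25 = 2.7576
χ² = 7.0119 + 0.4875 + 2.7576 = 10.257
Degrees of freedom = 3 − 1 = 2; critical value at α = 0.05 is 5.991.
Since 10.257 > 5.991, we reject the null hypothesis — the data do not fit the 1:2:1 ratio.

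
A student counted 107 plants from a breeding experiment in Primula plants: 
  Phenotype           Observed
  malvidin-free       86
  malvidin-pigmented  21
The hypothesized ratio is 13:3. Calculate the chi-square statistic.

0.054

The 13:3 ratio has 16 parts, so with N = 107 the expected counts are:
  malvidin-free: 107 × 13/16 = 86.9375
  malvidin-pigmented: 107 × 3/16 = 20.0625
χ² = Σ (O − E)² / E
  malvidin-free: (86 − 86.9375)² / 86.9375 = 0.0101
  malvidin-pigmented: (21 − 20.0625)² / 20.0625 = 0.0438
χ² = 0.0101 + 0.0438 = 0.0539 ≈ 0.054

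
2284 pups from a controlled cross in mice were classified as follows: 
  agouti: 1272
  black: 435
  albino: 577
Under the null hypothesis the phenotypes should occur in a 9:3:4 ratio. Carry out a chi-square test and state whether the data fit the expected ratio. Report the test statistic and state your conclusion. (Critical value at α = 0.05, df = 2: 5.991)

0.296; consistent

Under the 9:3:4 hypothesis (Σ ratio = 16, N = 2284):
  agouti: 2284 × 9/16 = 1284.75
  black: 2284 × 3/16 = 428.25
  albino: 2284 × 4/16 = 571
χ² = Σ (O − E)² / E
  agouti: (1272 − 1284.75)² / 1284.75 = 0.1265
  black: (435 − 428.25)² / 428.25 = 0.1064
  albino: (577 − 571)² / 571 = 0.0630
χ² = 0.1265 + 0.1064 + 0.0630 = 0.2959 ≈ 0.296
Degrees of freedom = 3 − 1 = 2; critical value at α = 0.05 is 5.991.
Since 0.296 < 5.991, we fail to reject the null hypothesis — the data are consistent with the 9:3:4 ratio.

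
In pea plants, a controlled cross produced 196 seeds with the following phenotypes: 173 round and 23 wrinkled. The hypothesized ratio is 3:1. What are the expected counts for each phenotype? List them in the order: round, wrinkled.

Total ratio parts = 4. Expected numbers out of 196:
  round: 196 × 3/4 = 147
  wrinkled: 196 × 1/4 = 49

147, 49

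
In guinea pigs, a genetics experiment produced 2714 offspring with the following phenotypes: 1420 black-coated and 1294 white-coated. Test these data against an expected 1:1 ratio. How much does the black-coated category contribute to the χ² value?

Expected counts for N = 2714 under a 1:1 ratio (total parts = 2):
  black-coated: 2714 × 1/2 = 1357
  white-coated: 2714 × 1/2 = 1357
Contribution of black-coated: (1420 − 1357)² / 1357 = 2.9248

2.925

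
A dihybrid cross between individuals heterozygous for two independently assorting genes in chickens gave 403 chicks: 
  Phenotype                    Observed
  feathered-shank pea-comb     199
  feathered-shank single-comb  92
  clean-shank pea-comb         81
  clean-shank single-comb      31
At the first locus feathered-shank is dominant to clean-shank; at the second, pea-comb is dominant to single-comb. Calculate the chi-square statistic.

A dihybrid F₂ with independent assortment and complete dominance at both loci gives a 9:3:3:1 phenotypic ratio.
Under the 9:3:3:1 hypothesis (Σ ratio = 16, N = 403):
  feathered-shank pea-comb: 403 × 9/16 = 226.6875
  feathered-shank single-comb: 403 × 3/16 = 75.5625
  clean-shank pea-comb: 403 × 3/16 = 75.5625
  clean-shank single-comb: 403 × 1/16 = 25.1875
χ² = Σ (O − E)² / E
  feathered-shank pea-comb: (199 − 226.6875)² / 226.6875 = 3.3817
  feathered-shank single-comb: (92 − 75.5625)² / 75.5625 = 3.5757
  clean-shank pea-comb: (81 − 75.5625)² / 75.5625 = 0.3913
  clean-shank single-comb: (31 − 25.1875)² / 25.1875 = 1.3413
χ² = 3.3817 + 3.5757 + 0.3913 + 1.3413 = 8.690

8.690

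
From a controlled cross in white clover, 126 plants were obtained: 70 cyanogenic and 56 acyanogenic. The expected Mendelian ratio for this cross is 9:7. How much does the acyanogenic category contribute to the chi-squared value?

Total ratio parts = 16. Expected numbers out of 126:
  cyanogenic: 126 × 9/16 = 70.875
  acyanogenic: 126 × 7/16 = 55.125
Contribution of acyanogenic: (56 − 55.125)² / 55.125 = 0.0139

0.014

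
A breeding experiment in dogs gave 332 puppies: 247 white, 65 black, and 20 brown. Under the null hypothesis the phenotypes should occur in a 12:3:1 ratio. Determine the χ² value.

Total ratio parts = 16. Expected numbers out of 332:
  white: 332 × 12/16 = 249
  black: 332 × 3/16 = 62.25
  brown: 332 × 1/16 = 20.75
χ² = Σ (O − E)² / E
  white: (247 − 249)² / 249 = 0.0161
  black: (65 − 62.25)² / 62.25 = 0.1215
  brown: (20 − 20.75)² / 20.75 = 0.0271
χ² = 0.0161 + 0.1215 + 0.0271 = 0.1647 ≈ 0.165

0.165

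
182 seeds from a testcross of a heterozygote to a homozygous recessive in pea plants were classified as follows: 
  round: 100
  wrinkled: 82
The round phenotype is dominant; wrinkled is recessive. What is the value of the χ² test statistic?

A testcross of a heterozygote (Aa × aa) gives a 1:1 phenotypic ratio.
Total ratio parts = 2. Expected numbers out of 182:
  round: 182 × 1/2 = 91
  wrinkled: 182 × 1/2 = 91
χ² = Σ (O − E)² / E
  round: (100 − 91)² / 91 = 0.8901
  wrinkled: (82 − 91)² / 91 = 0.8901
χ² = 0.8901 + 0.8901 = 1.7802 ≈ 1.780

1.780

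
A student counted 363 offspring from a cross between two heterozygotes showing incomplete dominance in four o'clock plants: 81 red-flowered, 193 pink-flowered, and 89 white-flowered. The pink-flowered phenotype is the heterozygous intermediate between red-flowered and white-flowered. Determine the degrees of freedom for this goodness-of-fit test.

With incomplete dominance, a heterozygote × heterozygote cross gives a 1:2:1 phenotypic ratio.
A goodness-of-fit test with 3 phenotype classes has df = 3 − 1 = 2.

2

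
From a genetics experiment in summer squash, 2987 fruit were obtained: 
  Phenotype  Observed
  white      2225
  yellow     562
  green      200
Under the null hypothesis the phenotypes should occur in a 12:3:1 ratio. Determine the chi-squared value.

1.060

Expected counts for N = 2987 under a 12:3:1 ratio (total parts = 16):
  white: 2987 × 12/16 = 2240.25
  yellow: 2987 × 3/16 = 560.0625
  green: 2987 × 1/16 = 186.6875
χ² = Σ (O − E)² / E
  white: (2225 − 2240.25)² / 2240.25 = 0.1038
  yellow: (562 − 560.0625)² / 560.0625 = 0.0067
  green: (200 − 186.6875)² / 186.6875 = 0.9493
χ² = 0.1038 + 0.0067 + 0.9493 = 1.0598 ≈ 1.060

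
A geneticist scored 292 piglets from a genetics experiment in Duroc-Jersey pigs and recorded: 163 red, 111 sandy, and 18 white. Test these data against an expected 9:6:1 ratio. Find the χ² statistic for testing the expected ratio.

Expected counts for N = 292 under a 9:6:1 ratio (total parts = 16):
  red: 292 × 9/16 = 164.25
  sandy: 292 × 6/16 = 109.5
  white: 292 × 1/16 = 18.25
χ² = Σ (O − E)² / E
  red: (163 − 164.25)² / 164.25 = 0.0095
  sandy: (111 − 109.5)² / 109.5 = 0.0205
  white: (18 − 18.25)² / 18.25 = 0.0034
χ² = 0.0095 + 0.0205 + 0.0034 = 0.0334 ≈ 0.033

0.033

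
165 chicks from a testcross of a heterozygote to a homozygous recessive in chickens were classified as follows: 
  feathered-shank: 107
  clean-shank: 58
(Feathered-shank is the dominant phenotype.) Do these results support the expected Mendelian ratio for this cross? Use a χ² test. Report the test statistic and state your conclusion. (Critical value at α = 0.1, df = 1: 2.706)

14.552; not consistent

A testcross of a heterozygote (Aa × aa) gives a 1:1 phenotypic ratio.
Under the 1:1 hypothesis (Σ ratio = 2, N = 165):
  feathered-shank: 165 × 1/2 = 82.5
  clean-shank: 165 × 1/2 = 82.5
χ² = Σ (O − E)² / E
  feathered-shank: (107 − 82.5)² / 82.5 = 7.2758
  clean-shank: (58 − 82.5)² / 82.5 = 7.2758
χ² = 7.2758 + 7.2758 = 14.5516 ≈ 14.552
Degrees of freedom = 2 − 1 = 1; critical value at α = 0.1 is 2.706.
Since 14.552 > 2.706, we reject the null hypothesis — the data do not fit the 1:1 ratio.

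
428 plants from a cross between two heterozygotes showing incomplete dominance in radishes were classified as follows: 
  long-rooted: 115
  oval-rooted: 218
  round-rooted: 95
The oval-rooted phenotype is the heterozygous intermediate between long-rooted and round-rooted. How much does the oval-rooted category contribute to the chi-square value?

0.075

With incomplete dominance, a heterozygote × heterozygote cross gives a 1:2:1 phenotypic ratio.
Total ratio parts = 4. Expected numbers out of 428:
  long-rooted: 428 × 1/4 = 107
  oval-rooted: 428 × 2/4 = 214
  round-rooted: 428 × 1/4 = 107
Contribution of oval-rooted: (218 − 214)² / 214 = 0.0748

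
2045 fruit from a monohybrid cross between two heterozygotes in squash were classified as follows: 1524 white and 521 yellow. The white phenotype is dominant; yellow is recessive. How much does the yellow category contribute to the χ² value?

For a monohybrid cross between heterozygotes with complete dominance, the expected phenotypic ratio is 3:1.
Under the 3:1 hypothesis (Σ ratio = 4, N = 2045):
  white: 2045 × 3/4 = 1533.75
  yellow: 2045 × 1/4 = 511.25
Contribution of yellow: (521 − 511.25)² / 511.25 = 0.1859

0.186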